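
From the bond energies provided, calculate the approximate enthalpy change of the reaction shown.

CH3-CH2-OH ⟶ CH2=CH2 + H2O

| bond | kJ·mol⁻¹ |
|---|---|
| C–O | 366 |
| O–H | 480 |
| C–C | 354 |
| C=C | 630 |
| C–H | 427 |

Bonds broken (reactants):
  C–C: 1 × 354 = 354
  C–H: 5 × 427 = 2135
  C–O: 1 × 366 = 366
  O–H: 1 × 480 = 480
  Σ(broken) = 3335 kJ
Bonds formed (products):
  C–H: 4 × 427 = 1708
  C=C: 1 × 630 = 630
  O–H: 2 × 480 = 960
  Σ(formed) = 3298 kJ
ΔH = Σ(broken) − Σ(formed) = 3335 − 3298 = +37 kJ

ΔH ≈ +37 kJ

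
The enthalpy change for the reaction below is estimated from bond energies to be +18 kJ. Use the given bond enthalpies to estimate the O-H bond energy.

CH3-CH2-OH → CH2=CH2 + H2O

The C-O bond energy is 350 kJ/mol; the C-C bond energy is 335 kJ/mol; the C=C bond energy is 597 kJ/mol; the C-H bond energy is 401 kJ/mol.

D(O-H) ≈ 471 kJ/mol

Let D be the O-H bond energy.
Σ(broken) = 1×335 + 5×401 + 1×350 + 1×D = 2690 + D
Σ(formed) = 4×401 + 1×597 + 2×D = 2201 + 2D
ΔH = Σ(broken) − Σ(formed) = (2690 + D) − (2201 + 2D) = +489 − D
Setting this equal to +18 kJ gives D = 471 kJ/mol.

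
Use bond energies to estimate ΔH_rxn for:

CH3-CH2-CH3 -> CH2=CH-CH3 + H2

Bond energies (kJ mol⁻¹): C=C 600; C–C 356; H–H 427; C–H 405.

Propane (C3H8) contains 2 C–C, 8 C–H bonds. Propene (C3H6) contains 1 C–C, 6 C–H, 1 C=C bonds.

ΔH ≈ +139 kJ

Bonds broken (reactants):
  C–C: 2 × 356 = 712
  C–H: 8 × 405 = 3240
  Σ(broken) = 3952 kJ
Bonds formed (products):
  C–C: 1 × 356 = 356
  C–H: 6 × 405 = 2430
  C=C: 1 × 600 = 600
  H–H: 1 × 427 = 427
  Σ(formed) = 3813 kJ
ΔH = Σ(broken) − Σ(formed) = 3952 − 3813 = +139 kJ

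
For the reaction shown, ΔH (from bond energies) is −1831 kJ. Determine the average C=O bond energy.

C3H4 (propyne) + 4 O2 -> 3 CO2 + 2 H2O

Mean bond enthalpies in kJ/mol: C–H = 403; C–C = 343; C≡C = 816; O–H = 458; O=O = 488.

D(C=O) ≈ 787 kJ/mol

Let D be the C=O bond energy.
Σ(broken) = 1×816 + 1×343 + 4×403 + 4×488 = 4723
Σ(formed) = 6×D + 4×458 = 1832 + 6D
ΔH = Σ(broken) − Σ(formed) = (4723) − (1832 + 6D) = +2891 − 6D
Setting this equal to −1831 kJ gives 6D = 4722, so D = 787 kJ/mol.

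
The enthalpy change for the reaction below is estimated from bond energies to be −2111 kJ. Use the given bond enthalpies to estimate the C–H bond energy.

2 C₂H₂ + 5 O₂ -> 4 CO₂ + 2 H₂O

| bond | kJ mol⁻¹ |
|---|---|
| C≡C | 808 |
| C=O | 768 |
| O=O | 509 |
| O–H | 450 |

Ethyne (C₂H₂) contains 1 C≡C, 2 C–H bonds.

Let D be the C–H bond energy.
Σ(broken) = 2×808 + 4×D + 5×509 = 4161 + 4D
Σ(formed) = 8×768 + 4×450 = 7944
ΔH = Σ(broken) − Σ(formed) = (4161 + 4D) − (7944) = −3783 + 4D
Setting this equal to −2111 kJ gives 4D = 1672, so D = 418 kJ/mol.

D(C–H) ≈ 418 kJ/mol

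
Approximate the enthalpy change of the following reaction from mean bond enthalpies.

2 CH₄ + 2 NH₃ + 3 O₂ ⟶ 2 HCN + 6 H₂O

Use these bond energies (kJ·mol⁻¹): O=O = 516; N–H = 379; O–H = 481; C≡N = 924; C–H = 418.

Bonds broken (reactants):
  C–H: 8 × 418 = 3344
  N–H: 6 × 379 = 2274
  O=O: 3 × 516 = 1548
  Σ(broken) = 7166 kJ
Bonds formed (products):
  C≡N: 2 × 924 = 1848
  C–H: 2 × 418 = 836
  O–H: 12 × 481 = 5772
  Σ(formed) = 8456 kJ
ΔH = Σ(broken) − Σ(formed) = 7166 − 8456 = −1290 kJ

ΔH ≈ −1290 kJ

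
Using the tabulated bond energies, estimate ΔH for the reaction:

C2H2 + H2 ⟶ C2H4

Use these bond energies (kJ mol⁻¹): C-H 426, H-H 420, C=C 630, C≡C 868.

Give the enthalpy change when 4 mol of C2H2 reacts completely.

ΔH = −776 kJ

Bonds broken (reactants):
  C≡C: 1 × 868 = 868
  C-H: 2 × 426 = 852
  H-H: 1 × 420 = 420
  Σ(broken) = 2140 kJ
Bonds formed (products):
  C-H: 4 × 426 = 1704
  C=C: 1 × 630 = 630
  Σ(formed) = 2334 kJ
ΔH = Σ(broken) − Σ(formed) = 2140 − 2334 = −194 kJ
For 4× the reaction as written: 4 × (−194) = −776 kJ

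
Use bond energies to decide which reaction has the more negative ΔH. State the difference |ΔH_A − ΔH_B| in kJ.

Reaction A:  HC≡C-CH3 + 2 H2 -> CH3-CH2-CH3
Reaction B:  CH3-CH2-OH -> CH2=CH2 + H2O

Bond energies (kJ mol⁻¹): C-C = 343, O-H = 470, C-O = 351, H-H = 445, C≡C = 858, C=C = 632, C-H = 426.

Reaction A, by 317 kJ

Reaction A:
  Bonds broken (reactants):
    C≡C: 1 × 858 = 858
    C-C: 1 × 343 = 343
    C-H: 4 × 426 = 1704
    H-H: 2 × 445 = 890
    Σ(broken) = 3795 kJ
  Bonds formed (products):
    C-C: 2 × 343 = 686
    C-H: 8 × 426 = 3408
    Σ(formed) = 4094 kJ
  ΔH_A = 3795 − 4094 = −299 kJ
Reaction B:
  Bonds broken (reactants):
    C-C: 1 × 343 = 343
    C-H: 5 × 426 = 2130
    C-O: 1 × 351 = 351
    O-H: 1 × 470 = 470
    Σ(broken) = 3294 kJ
  Bonds formed (products):
    C-H: 4 × 426 = 1704
    C=C: 1 × 632 = 632
    O-H: 2 × 470 = 940
    Σ(formed) = 3276 kJ
  ΔH_B = 3294 − 3276 = +18 kJ
ΔH_A − ΔH_B = −317 kJ, so reaction A has the more negative ΔH; |ΔH_A − ΔH_B| = 317 kJ.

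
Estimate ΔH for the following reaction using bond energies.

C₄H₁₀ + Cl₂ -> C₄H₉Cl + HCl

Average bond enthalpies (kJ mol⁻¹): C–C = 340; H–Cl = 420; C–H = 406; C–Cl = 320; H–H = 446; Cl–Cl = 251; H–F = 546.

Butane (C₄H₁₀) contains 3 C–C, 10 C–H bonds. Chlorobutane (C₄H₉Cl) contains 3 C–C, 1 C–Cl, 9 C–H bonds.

ΔH ≈ −83 kJ

Bonds broken (reactants):
  C–C: 3 × 340 = 1020
  C–H: 10 × 406 = 4060
  Cl–Cl: 1 × 251 = 251
  Σ(broken) = 5331 kJ
Bonds formed (products):
  C–C: 3 × 340 = 1020
  C–Cl: 1 × 320 = 320
  C–H: 9 × 406 = 3654
  H–Cl: 1 × 420 = 420
  Σ(formed) = 5414 kJ
ΔH = Σ(broken) − Σ(formed) = 5331 − 5414 = −83 kJ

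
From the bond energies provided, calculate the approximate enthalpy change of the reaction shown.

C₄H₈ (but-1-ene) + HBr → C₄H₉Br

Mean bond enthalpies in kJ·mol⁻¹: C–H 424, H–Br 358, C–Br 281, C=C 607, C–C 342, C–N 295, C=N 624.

ΔH ≈ −82 kJ

Bonds broken (reactants):
  C–C: 2 × 342 = 684
  C–H: 8 × 424 = 3392
  C=C: 1 × 607 = 607
  H–Br: 1 × 358 = 358
  Σ(broken) = 5041 kJ
Bonds formed (products):
  C–Br: 1 × 281 = 281
  C–C: 3 × 342 = 1026
  C–H: 9 × 424 = 3816
  Σ(formed) = 5123 kJ
ΔH = Σ(broken) − Σ(formed) = 5041 − 5123 = −82 kJ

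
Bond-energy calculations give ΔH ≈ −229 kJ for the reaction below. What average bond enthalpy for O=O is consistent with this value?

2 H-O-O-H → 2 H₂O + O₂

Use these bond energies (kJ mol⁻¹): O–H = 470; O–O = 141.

Let D be the O=O bond energy.
Σ(broken) = 4×470 + 2×141 = 2162
Σ(formed) = 4×470 + 1×D = 1880 + D
ΔH = Σ(broken) − Σ(formed) = (2162) − (1880 + D) = +282 − D
Setting this equal to −229 kJ gives D = 511 kJ/mol.

D(O=O) ≈ 511 kJ/mol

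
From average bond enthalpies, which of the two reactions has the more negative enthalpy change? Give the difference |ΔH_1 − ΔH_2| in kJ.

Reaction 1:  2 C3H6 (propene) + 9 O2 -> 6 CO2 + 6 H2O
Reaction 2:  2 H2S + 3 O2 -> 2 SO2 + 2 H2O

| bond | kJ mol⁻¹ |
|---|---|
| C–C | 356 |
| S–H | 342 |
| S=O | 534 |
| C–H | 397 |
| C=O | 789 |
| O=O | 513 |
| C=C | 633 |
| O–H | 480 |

Reaction 1:
  Bonds broken (reactants):
    C–C: 2 × 356 = 712
    C–H: 12 × 397 = 4764
    C=C: 2 × 633 = 1266
    O=O: 9 × 513 = 4617
    Σ(broken) = 11359 kJ
  Bonds formed (products):
    C=O: 12 × 789 = 9468
    O–H: 12 × 480 = 5760
    Σ(formed) = 15228 kJ
  ΔH_1 = 11359 − 15228 = −3869 kJ
Reaction 2:
  Bonds broken (reactants):
    O=O: 3 × 513 = 1539
    S–H: 4 × 342 = 1368
    Σ(broken) = 2907 kJ
  Bonds formed (products):
    O–H: 4 × 480 = 1920
    S=O: 4 × 534 = 2136
    Σ(formed) = 4056 kJ
  ΔH_2 = 2907 − 4056 = −1149 kJ
ΔH_1 − ΔH_2 = −2720 kJ, so reaction 1 has the more negative ΔH; |ΔH_1 − ΔH_2| = 2720 kJ.

Reaction 1, by 2720 kJ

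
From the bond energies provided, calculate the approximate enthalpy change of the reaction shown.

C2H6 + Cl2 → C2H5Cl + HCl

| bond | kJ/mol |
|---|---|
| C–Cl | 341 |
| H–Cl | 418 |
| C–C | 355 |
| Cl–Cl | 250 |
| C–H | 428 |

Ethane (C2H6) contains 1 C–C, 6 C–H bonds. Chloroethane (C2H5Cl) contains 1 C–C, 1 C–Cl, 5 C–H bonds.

ΔH ≈ −81 kJ

Bonds broken (reactants):
  C–C: 1 × 355 = 355
  C–H: 6 × 428 = 2568
  Cl–Cl: 1 × 250 = 250
  Σ(broken) = 3173 kJ
Bonds formed (products):
  C–C: 1 × 355 = 355
  C–Cl: 1 × 341 = 341
  C–H: 5 × 428 = 2140
  H–Cl: 1 × 418 = 418
  Σ(formed) = 3254 kJ
ΔH = Σ(broken) − Σ(formed) = 3173 − 3254 = −81 kJ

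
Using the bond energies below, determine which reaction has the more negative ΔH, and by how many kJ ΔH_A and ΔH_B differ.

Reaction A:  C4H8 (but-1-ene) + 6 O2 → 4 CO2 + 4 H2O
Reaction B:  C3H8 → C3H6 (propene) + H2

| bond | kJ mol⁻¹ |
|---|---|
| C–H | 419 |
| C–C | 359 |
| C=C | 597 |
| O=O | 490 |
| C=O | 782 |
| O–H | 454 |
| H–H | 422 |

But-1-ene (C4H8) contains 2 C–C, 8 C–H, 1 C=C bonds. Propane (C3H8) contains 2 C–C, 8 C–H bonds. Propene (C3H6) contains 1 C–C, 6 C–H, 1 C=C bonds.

Reaction A, by 2459 kJ

Reaction A:
  Bonds broken (reactants):
    C–C: 2 × 359 = 718
    C–H: 8 × 419 = 3352
    C=C: 1 × 597 = 597
    O=O: 6 × 490 = 2940
    Σ(broken) = 7607 kJ
  Bonds formed (products):
    C=O: 8 × 782 = 6256
    O–H: 8 × 454 = 3632
    Σ(formed) = 9888 kJ
  ΔH_A = 7607 − 9888 = −2281 kJ
Reaction B:
  Bonds broken (reactants):
    C–C: 2 × 359 = 718
    C–H: 8 × 419 = 3352
    Σ(broken) = 4070 kJ
  Bonds formed (products):
    C–C: 1 × 359 = 359
    C–H: 6 × 419 = 2514
    C=C: 1 × 597 = 597
    H–H: 1 × 422 = 422
    Σ(formed) = 3892 kJ
  ΔH_B = 4070 − 3892 = +178 kJ
ΔH_A − ΔH_B = −2459 kJ, so reaction A has the more negative ΔH; |ΔH_A − ΔH_B| = 2459 kJ.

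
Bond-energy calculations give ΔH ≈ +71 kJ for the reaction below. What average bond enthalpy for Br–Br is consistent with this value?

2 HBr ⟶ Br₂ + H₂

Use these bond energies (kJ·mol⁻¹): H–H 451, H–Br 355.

Let D be the Br–Br bond energy.
Σ(broken) = 2×355 = 710
Σ(formed) = 1×D + 1×451 = 451 + D
ΔH = Σ(broken) − Σ(formed) = (710) − (451 + D) = +259 − D
Setting this equal to +71 kJ gives D = 188 kJ/mol.

D(Br–Br) ≈ 188 kJ/mol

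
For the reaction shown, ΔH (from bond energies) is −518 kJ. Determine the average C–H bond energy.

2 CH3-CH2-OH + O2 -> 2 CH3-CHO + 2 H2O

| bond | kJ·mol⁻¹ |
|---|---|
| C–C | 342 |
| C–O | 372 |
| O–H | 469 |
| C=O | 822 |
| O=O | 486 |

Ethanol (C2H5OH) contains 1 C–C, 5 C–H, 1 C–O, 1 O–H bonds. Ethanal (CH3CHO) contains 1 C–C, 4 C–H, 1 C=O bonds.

D(C–H) ≈ 417 kJ/mol

Let D be the C–H bond energy.
Σ(broken) = 2×342 + 10×D + 2×372 + 2×469 + 1×486 = 2852 + 10D
Σ(formed) = 2×342 + 8×D + 2×822 + 4×469 = 4204 + 8D
ΔH = Σ(broken) − Σ(formed) = (2852 + 10D) − (4204 + 8D) = −1352 + 2D
Setting this equal to −518 kJ gives 2D = 834, so D = 417 kJ/mol.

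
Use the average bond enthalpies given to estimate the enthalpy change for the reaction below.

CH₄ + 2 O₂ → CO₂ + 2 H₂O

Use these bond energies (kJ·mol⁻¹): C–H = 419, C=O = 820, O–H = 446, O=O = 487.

Bonds broken (reactants):
  C–H: 4 × 419 = 1676
  O=O: 2 × 487 = 974
  Σ(broken) = 2650 kJ
Bonds formed (products):
  C=O: 2 × 820 = 1640
  O–H: 4 × 446 = 1784
  Σ(formed) = 3424 kJ
ΔH = Σ(broken) − Σ(formed) = 2650 − 3424 = −774 kJ

ΔH ≈ −774 kJ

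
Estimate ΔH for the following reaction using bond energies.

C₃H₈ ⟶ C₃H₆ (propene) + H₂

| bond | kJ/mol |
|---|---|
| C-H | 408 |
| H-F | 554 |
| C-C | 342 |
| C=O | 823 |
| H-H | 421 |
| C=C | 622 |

ΔH ≈ +115 kJ

Bonds broken (reactants):
  C-C: 2 × 342 = 684
  C-H: 8 × 408 = 3264
  Σ(broken) = 3948 kJ
Bonds formed (products):
  C-C: 1 × 342 = 342
  C-H: 6 × 408 = 2448
  C=C: 1 × 622 = 622
  H-H: 1 × 421 = 421
  Σ(formed) = 3833 kJ
ΔH = Σ(broken) − Σ(formed) = 3948 − 3833 = +115 kJ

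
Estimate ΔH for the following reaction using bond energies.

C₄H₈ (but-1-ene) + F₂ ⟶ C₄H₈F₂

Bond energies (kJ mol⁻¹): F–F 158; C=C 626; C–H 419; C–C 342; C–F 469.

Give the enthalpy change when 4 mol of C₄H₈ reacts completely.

ΔH = −1984 kJ

Bonds broken (reactants):
  C–C: 2 × 342 = 684
  C–H: 8 × 419 = 3352
  C=C: 1 × 626 = 626
  F–F: 1 × 158 = 158
  Σ(broken) = 4820 kJ
Bonds formed (products):
  C–C: 3 × 342 = 1026
  C–F: 2 × 469 = 938
  C–H: 8 × 419 = 3352
  Σ(formed) = 5316 kJ
ΔH = Σ(broken) − Σ(formed) = 4820 − 5316 = −496 kJ
For 4× the reaction as written: 4 × (−496) = −1984 kJ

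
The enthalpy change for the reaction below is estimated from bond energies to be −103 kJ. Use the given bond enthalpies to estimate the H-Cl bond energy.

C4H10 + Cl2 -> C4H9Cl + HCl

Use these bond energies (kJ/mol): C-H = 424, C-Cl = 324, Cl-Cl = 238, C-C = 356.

Let D be the H-Cl bond energy.
Σ(broken) = 3×356 + 10×424 + 1×238 = 5546
Σ(formed) = 3×356 + 1×324 + 9×424 + 1×D = 5208 + D
ΔH = Σ(broken) − Σ(formed) = (5546) − (5208 + D) = +338 − D
Setting this equal to −103 kJ gives D = 441 kJ/mol.

D(H-Cl) ≈ 441 kJ/mol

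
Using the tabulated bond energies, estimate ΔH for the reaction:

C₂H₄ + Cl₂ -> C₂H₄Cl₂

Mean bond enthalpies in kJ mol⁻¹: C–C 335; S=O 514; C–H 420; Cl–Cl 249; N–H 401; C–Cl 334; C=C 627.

Bonds broken (reactants):
  C–H: 4 × 420 = 1680
  C=C: 1 × 627 = 627
  Cl–Cl: 1 × 249 = 249
  Σ(broken) = 2556 kJ
Bonds formed (products):
  C–C: 1 × 335 = 335
  C–Cl: 2 × 334 = 668
  C–H: 4 × 420 = 1680
  Σ(formed) = 2683 kJ
ΔH = Σ(broken) − Σ(formed) = 2556 − 2683 = −127 kJ

ΔH ≈ −127 kJ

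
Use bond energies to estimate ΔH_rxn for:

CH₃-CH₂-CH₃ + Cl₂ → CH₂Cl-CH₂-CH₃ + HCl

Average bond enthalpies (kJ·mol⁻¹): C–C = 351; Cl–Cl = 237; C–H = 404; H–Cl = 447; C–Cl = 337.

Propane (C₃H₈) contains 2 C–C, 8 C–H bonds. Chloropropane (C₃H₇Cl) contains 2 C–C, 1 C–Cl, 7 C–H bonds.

ΔH ≈ −143 kJ

Bonds broken (reactants):
  C–C: 2 × 351 = 702
  C–H: 8 × 404 = 3232
  Cl–Cl: 1 × 237 = 237
  Σ(broken) = 4171 kJ
Bonds formed (products):
  C–C: 2 × 351 = 702
  C–Cl: 1 × 337 = 337
  C–H: 7 × 404 = 2828
  H–Cl: 1 × 447 = 447
  Σ(formed) = 4314 kJ
ΔH = Σ(broken) − Σ(formed) = 4171 − 4314 = −143 kJ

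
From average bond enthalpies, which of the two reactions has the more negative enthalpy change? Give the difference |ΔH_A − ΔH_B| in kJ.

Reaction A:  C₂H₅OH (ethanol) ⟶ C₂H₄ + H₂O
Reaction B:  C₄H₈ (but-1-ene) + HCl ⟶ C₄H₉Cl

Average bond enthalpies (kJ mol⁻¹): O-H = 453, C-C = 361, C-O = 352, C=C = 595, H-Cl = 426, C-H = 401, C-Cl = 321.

Reaction B, by 128 kJ

Reaction A:
  Bonds broken (reactants):
    C-C: 1 × 361 = 361
    C-H: 5 × 401 = 2005
    C-O: 1 × 352 = 352
    O-H: 1 × 453 = 453
    Σ(broken) = 3171 kJ
  Bonds formed (products):
    C-H: 4 × 401 = 1604
    C=C: 1 × 595 = 595
    O-H: 2 × 453 = 906
    Σ(formed) = 3105 kJ
  ΔH_A = 3171 − 3105 = +66 kJ
Reaction B:
  Bonds broken (reactants):
    C-C: 2 × 361 = 722
    C-H: 8 × 401 = 3208
    C=C: 1 × 595 = 595
    H-Cl: 1 × 426 = 426
    Σ(broken) = 4951 kJ
  Bonds formed (products):
    C-C: 3 × 361 = 1083
    C-Cl: 1 × 321 = 321
    C-H: 9 × 401 = 3609
    Σ(formed) = 5013 kJ
  ΔH_B = 4951 − 5013 = −62 kJ
ΔH_A − ΔH_B = +128 kJ, so reaction B has the more negative ΔH; |ΔH_A − ΔH_B| = 128 kJ.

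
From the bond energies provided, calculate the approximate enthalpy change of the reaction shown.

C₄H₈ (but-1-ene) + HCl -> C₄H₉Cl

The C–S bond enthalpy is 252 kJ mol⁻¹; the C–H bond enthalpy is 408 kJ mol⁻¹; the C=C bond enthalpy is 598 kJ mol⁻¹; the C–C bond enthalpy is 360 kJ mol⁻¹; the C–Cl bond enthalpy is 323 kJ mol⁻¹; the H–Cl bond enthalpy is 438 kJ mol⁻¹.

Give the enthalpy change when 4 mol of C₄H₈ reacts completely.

Bonds broken (reactants):
  C–C: 2 × 360 = 720
  C–H: 8 × 408 = 3264
  C=C: 1 × 598 = 598
  H–Cl: 1 × 438 = 438
  Σ(broken) = 5020 kJ
Bonds formed (products):
  C–C: 3 × 360 = 1080
  C–Cl: 1 × 323 = 323
  C–H: 9 × 408 = 3672
  Σ(formed) = 5075 kJ
ΔH = Σ(broken) − Σ(formed) = 5020 − 5075 = −55 kJ
For 4× the reaction as written: 4 × (−55) = −220 kJ

ΔH = −220 kJ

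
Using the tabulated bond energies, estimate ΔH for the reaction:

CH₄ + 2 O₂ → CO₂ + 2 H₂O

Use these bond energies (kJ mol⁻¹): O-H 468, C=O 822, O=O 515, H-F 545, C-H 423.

ΔH ≈ −794 kJ

Bonds broken (reactants):
  C-H: 4 × 423 = 1692
  O=O: 2 × 515 = 1030
  Σ(broken) = 2722 kJ
Bonds formed (products):
  C=O: 2 × 822 = 1644
  O-H: 4 × 468 = 1872
  Σ(formed) = 3516 kJ
ΔH = Σ(broken) − Σ(formed) = 2722 − 3516 = −794 kJ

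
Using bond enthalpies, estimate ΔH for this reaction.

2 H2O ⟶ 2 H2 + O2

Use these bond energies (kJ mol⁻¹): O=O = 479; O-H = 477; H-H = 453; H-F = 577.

ΔH ≈ +523 kJ

Bonds broken (reactants):
  O-H: 4 × 477 = 1908
  Σ(broken) = 1908 kJ
Bonds formed (products):
  H-H: 2 × 453 = 906
  O=O: 1 × 479 = 479
  Σ(formed) = 1385 kJ
ΔH = Σ(broken) − Σ(formed) = 1908 − 1385 = +523 kJ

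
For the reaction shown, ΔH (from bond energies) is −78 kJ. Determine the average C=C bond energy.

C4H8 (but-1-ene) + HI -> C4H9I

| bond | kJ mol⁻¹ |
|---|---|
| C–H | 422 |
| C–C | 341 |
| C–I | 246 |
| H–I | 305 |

Let D be the C=C bond energy.
Σ(broken) = 2×341 + 8×422 + 1×D + 1×305 = 4363 + D
Σ(formed) = 3×341 + 9×422 + 1×246 = 5067
ΔH = Σ(broken) − Σ(formed) = (4363 + D) − (5067) = −704 + D
Setting this equal to −78 kJ gives D = 626 kJ/mol.

D(C=C) ≈ 626 kJ/mol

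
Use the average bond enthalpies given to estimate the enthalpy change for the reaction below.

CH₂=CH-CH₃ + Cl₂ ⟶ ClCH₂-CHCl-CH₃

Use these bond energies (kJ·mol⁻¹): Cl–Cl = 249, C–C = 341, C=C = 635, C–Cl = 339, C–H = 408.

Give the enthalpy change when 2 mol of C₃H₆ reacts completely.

ΔH = −270 kJ

Bonds broken (reactants):
  C–C: 1 × 341 = 341
  C–H: 6 × 408 = 2448
  C=C: 1 × 635 = 635
  Cl–Cl: 1 × 249 = 249
  Σ(broken) = 3673 kJ
Bonds formed (products):
  C–C: 2 × 341 = 682
  C–Cl: 2 × 339 = 678
  C–H: 6 × 408 = 2448
  Σ(formed) = 3808 kJ
ΔH = Σ(broken) − Σ(formed) = 3673 − 3808 = −135 kJ
For 2× the reaction as written: 2 × (−135) = −270 kJ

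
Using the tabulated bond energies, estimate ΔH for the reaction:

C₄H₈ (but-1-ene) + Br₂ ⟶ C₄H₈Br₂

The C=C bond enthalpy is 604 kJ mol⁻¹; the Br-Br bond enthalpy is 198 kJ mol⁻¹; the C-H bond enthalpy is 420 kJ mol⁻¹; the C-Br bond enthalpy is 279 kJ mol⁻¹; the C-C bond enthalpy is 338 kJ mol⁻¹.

Bonds broken (reactants):
  Br-Br: 1 × 198 = 198
  C-C: 2 × 338 = 676
  C-H: 8 × 420 = 3360
  C=C: 1 × 604 = 604
  Σ(broken) = 4838 kJ
Bonds formed (products):
  C-Br: 2 × 279 = 558
  C-C: 3 × 338 = 1014
  C-H: 8 × 420 = 3360
  Σ(formed) = 4932 kJ
ΔH = Σ(broken) − Σ(formed) = 4838 − 4932 = −94 kJ

ΔH ≈ −94 kJ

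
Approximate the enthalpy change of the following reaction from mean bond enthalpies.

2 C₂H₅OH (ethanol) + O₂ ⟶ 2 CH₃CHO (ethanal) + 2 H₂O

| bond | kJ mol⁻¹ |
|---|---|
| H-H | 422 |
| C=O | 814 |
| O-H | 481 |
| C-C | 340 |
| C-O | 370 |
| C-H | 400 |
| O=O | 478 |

ΔH ≈ −572 kJ

Bonds broken (reactants):
  C-C: 2 × 340 = 680
  C-H: 10 × 400 = 4000
  C-O: 2 × 370 = 740
  O-H: 2 × 481 = 962
  O=O: 1 × 478 = 478
  Σ(broken) = 6860 kJ
Bonds formed (products):
  C-C: 2 × 340 = 680
  C-H: 8 × 400 = 3200
  C=O: 2 × 814 = 1628
  O-H: 4 × 481 = 1924
  Σ(formed) = 7432 kJ
ΔH = Σ(broken) − Σ(formed) = 6860 − 7432 = −572 kJ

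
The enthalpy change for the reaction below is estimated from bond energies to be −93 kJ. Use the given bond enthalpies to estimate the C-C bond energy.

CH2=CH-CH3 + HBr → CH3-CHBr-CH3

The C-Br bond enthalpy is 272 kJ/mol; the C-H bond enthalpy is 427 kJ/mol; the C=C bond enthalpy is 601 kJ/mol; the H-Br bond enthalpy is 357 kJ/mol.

D(C-C) ≈ 352 kJ/mol

Let D be the C-C bond energy.
Σ(broken) = 1×D + 6×427 + 1×601 + 1×357 = 3520 + D
Σ(formed) = 1×272 + 2×D + 7×427 = 3261 + 2D
ΔH = Σ(broken) − Σ(formed) = (3520 + D) − (3261 + 2D) = +259 − D
Setting this equal to −93 kJ gives D = 352 kJ/mol.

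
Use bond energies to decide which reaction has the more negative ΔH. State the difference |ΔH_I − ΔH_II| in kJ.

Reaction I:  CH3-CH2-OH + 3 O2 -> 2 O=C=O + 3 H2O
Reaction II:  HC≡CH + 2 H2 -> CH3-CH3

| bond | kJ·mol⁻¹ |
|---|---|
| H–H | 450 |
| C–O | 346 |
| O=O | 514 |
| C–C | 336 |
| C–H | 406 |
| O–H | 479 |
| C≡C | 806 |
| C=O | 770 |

Reaction I:
  Bonds broken (reactants):
    C–C: 1 × 336 = 336
    C–H: 5 × 406 = 2030
    C–O: 1 × 346 = 346
    O–H: 1 × 479 = 479
    O=O: 3 × 514 = 1542
    Σ(broken) = 4733 kJ
  Bonds formed (products):
    C=O: 4 × 770 = 3080
    O–H: 6 × 479 = 2874
    Σ(formed) = 5954 kJ
  ΔH_I = 4733 − 5954 = −1221 kJ
Reaction II:
  Bonds broken (reactants):
    C≡C: 1 × 806 = 806
    C–H: 2 × 406 = 812
    H–H: 2 × 450 = 900
    Σ(broken) = 2518 kJ
  Bonds formed (products):
    C–C: 1 × 336 = 336
    C–H: 6 × 406 = 2436
    Σ(formed) = 2772 kJ
  ΔH_II = 2518 − 2772 = −254 kJ
ΔH_I − ΔH_II = −967 kJ, so reaction I has the more negative ΔH; |ΔH_I − ΔH_II| = 967 kJ.

Reaction I, by 967 kJ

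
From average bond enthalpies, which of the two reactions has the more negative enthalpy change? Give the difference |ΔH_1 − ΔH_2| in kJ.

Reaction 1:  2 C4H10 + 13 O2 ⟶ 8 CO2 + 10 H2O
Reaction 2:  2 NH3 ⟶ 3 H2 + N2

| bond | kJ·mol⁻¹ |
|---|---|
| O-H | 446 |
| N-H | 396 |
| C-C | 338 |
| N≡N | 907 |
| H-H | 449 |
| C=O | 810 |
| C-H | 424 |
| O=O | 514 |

Reaction 1, by 4812 kJ

Reaction 1:
  Bonds broken (reactants):
    C-C: 6 × 338 = 2028
    C-H: 20 × 424 = 8480
    O=O: 13 × 514 = 6682
    Σ(broken) = 17190 kJ
  Bonds formed (products):
    C=O: 16 × 810 = 12960
    O-H: 20 × 446 = 8920
    Σ(formed) = 21880 kJ
  ΔH_1 = 17190 − 21880 = −4690 kJ
Reaction 2:
  Bonds broken (reactants):
    N-H: 6 × 396 = 2376
    Σ(broken) = 2376 kJ
  Bonds formed (products):
    H-H: 3 × 449 = 1347
    N≡N: 1 × 907 = 907
    Σ(formed) = 2254 kJ
  ΔH_2 = 2376 − 2254 = +122 kJ
ΔH_1 − ΔH_2 = −4812 kJ, so reaction 1 has the more negative ΔH; |ΔH_1 − ΔH_2| = 4812 kJ.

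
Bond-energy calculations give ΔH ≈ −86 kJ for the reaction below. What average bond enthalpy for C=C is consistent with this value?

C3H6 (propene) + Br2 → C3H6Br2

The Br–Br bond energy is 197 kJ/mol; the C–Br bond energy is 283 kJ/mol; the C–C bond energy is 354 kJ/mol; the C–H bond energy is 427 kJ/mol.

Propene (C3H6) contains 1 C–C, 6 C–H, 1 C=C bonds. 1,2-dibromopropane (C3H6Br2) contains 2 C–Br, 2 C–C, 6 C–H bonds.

Let D be the C=C bond energy.
Σ(broken) = 1×197 + 1×354 + 6×427 + 1×D = 3113 + D
Σ(formed) = 2×283 + 2×354 + 6×427 = 3836
ΔH = Σ(broken) − Σ(formed) = (3113 + D) − (3836) = −723 + D
Setting this equal to −86 kJ gives D = 637 kJ/mol.

D(C=C) ≈ 637 kJ/mol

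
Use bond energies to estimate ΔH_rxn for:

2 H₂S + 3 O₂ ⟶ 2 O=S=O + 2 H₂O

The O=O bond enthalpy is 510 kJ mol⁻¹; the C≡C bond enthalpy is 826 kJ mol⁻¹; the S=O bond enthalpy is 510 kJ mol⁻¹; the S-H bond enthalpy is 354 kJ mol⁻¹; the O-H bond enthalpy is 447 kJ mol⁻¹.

Bonds broken (reactants):
  O=O: 3 × 510 = 1530
  S-H: 4 × 354 = 1416
  Σ(broken) = 2946 kJ
Bonds formed (products):
  O-H: 4 × 447 = 1788
  S=O: 4 × 510 = 2040
  Σ(formed) = 3828 kJ
ΔH = Σ(broken) − Σ(formed) = 2946 − 3828 = −882 kJ

ΔH ≈ −882 kJ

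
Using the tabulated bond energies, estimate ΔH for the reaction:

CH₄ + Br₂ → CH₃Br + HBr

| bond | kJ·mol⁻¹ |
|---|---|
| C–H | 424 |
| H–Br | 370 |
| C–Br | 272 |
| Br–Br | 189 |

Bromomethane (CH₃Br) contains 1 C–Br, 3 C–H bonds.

Bonds broken (reactants):
  Br–Br: 1 × 189 = 189
  C–H: 4 × 424 = 1696
  Σ(broken) = 1885 kJ
Bonds formed (products):
  C–Br: 1 × 272 = 272
  C–H: 3 × 424 = 1272
  H–Br: 1 × 370 = 370
  Σ(formed) = 1914 kJ
ΔH = Σ(broken) − Σ(formed) = 1885 − 1914 = −29 kJ

ΔH ≈ −29 kJ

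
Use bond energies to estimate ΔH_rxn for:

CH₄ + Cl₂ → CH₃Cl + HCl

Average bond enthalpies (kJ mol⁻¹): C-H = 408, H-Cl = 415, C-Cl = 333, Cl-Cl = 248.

ΔH ≈ −92 kJ

Bonds broken (reactants):
  C-H: 4 × 408 = 1632
  Cl-Cl: 1 × 248 = 248
  Σ(broken) = 1880 kJ
Bonds formed (products):
  C-Cl: 1 × 333 = 333
  C-H: 3 × 408 = 1224
  H-Cl: 1 × 415 = 415
  Σ(formed) = 1972 kJ
ΔH = Σ(broken) − Σ(formed) = 1880 − 1972 = −92 kJ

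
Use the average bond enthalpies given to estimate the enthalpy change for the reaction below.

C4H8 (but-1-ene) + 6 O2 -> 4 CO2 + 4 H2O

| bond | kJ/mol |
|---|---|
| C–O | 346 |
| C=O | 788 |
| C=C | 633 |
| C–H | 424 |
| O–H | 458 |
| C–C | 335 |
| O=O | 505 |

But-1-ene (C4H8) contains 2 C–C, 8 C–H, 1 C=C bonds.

Bonds broken (reactants):
  C–C: 2 × 335 = 670
  C–H: 8 × 424 = 3392
  C=C: 1 × 633 = 633
  O=O: 6 × 505 = 3030
  Σ(broken) = 7725 kJ
Bonds formed (products):
  C=O: 8 × 788 = 6304
  O–H: 8 × 458 = 3664
  Σ(formed) = 9968 kJ
ΔH = Σ(broken) − Σ(formed) = 7725 − 9968 = −2243 kJ

ΔH ≈ −2243 kJ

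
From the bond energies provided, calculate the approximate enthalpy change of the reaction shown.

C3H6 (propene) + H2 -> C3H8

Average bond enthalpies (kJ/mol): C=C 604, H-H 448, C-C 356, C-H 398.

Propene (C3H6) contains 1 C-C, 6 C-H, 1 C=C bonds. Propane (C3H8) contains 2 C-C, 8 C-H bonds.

Bonds broken (reactants):
  C-C: 1 × 356 = 356
  C-H: 6 × 398 = 2388
  C=C: 1 × 604 = 604
  H-H: 1 × 448 = 448
  Σ(broken) = 3796 kJ
Bonds formed (products):
  C-C: 2 × 356 = 712
  C-H: 8 × 398 = 3184
  Σ(formed) = 3896 kJ
ΔH = Σ(broken) − Σ(formed) = 3796 − 3896 = −100 kJ

ΔH ≈ −100 kJ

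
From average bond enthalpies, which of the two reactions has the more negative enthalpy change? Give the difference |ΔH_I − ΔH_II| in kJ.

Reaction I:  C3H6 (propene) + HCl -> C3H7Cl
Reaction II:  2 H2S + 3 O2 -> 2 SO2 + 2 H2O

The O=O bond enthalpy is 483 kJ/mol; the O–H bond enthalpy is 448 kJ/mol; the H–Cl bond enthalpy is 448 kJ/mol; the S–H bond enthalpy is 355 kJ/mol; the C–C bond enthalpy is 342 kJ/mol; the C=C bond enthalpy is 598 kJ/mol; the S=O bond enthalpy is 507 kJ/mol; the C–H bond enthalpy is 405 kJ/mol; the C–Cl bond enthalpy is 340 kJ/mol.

Reaction II, by 910 kJ

Reaction I:
  Bonds broken (reactants):
    C–C: 1 × 342 = 342
    C–H: 6 × 405 = 2430
    C=C: 1 × 598 = 598
    H–Cl: 1 × 448 = 448
    Σ(broken) = 3818 kJ
  Bonds formed (products):
    C–C: 2 × 342 = 684
    C–Cl: 1 × 340 = 340
    C–H: 7 × 405 = 2835
    Σ(formed) = 3859 kJ
  ΔH_I = 3818 − 3859 = −41 kJ
Reaction II:
  Bonds broken (reactants):
    O=O: 3 × 483 = 1449
    S–H: 4 × 355 = 1420
    Σ(broken) = 2869 kJ
  Bonds formed (products):
    O–H: 4 × 448 = 1792
    S=O: 4 × 507 = 2028
    Σ(formed) = 3820 kJ
  ΔH_II = 2869 − 3820 = −951 kJ
ΔH_I − ΔH_II = +910 kJ, so reaction II has the more negative ΔH; |ΔH_I − ΔH_II| = 910 kJ.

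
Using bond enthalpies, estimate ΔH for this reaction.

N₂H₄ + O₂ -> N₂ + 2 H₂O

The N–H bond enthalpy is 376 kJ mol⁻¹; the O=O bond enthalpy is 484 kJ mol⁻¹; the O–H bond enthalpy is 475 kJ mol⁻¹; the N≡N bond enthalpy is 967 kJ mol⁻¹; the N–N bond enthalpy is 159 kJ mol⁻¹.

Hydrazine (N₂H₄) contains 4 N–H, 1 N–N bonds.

ΔH ≈ −720 kJ

Bonds broken (reactants):
  N–H: 4 × 376 = 1504
  N–N: 1 × 159 = 159
  O=O: 1 × 484 = 484
  Σ(broken) = 2147 kJ
Bonds formed (products):
  N≡N: 1 × 967 = 967
  O–H: 4 × 475 = 1900
  Σ(formed) = 2867 kJ
ΔH = Σ(broken) − Σ(formed) = 2147 − 2867 = −720 kJ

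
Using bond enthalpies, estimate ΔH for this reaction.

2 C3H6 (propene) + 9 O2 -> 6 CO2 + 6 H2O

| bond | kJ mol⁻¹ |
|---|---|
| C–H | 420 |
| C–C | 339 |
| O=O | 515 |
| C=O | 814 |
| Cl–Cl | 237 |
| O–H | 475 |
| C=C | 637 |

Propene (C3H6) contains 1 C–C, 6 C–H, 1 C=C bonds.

Bonds broken (reactants):
  C–C: 2 × 339 = 678
  C–H: 12 × 420 = 5040
  C=C: 2 × 637 = 1274
  O=O: 9 × 515 = 4635
  Σ(broken) = 11627 kJ
Bonds formed (products):
  C=O: 12 × 814 = 9768
  O–H: 12 × 475 = 5700
  Σ(formed) = 15468 kJ
ΔH = Σ(broken) − Σ(formed) = 11627 − 15468 = −3841 kJ

ΔH ≈ −3841 kJ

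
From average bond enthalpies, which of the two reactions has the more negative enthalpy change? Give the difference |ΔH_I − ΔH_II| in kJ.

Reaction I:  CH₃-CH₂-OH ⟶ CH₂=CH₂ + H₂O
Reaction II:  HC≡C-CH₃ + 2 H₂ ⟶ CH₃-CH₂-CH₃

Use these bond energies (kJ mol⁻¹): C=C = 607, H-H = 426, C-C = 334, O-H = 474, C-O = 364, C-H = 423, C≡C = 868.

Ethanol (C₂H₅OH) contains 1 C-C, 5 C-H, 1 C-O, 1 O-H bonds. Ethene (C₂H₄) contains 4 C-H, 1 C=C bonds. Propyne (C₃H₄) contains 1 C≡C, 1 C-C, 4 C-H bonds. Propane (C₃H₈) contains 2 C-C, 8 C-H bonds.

Reaction II, by 346 kJ

Reaction I:
  Bonds broken (reactants):
    C-C: 1 × 334 = 334
    C-H: 5 × 423 = 2115
    C-O: 1 × 364 = 364
    O-H: 1 × 474 = 474
    Σ(broken) = 3287 kJ
  Bonds formed (products):
    C-H: 4 × 423 = 1692
    C=C: 1 × 607 = 607
    O-H: 2 × 474 = 948
    Σ(formed) = 3247 kJ
  ΔH_I = 3287 − 3247 = +40 kJ
Reaction II:
  Bonds broken (reactants):
    C≡C: 1 × 868 = 868
    C-C: 1 × 334 = 334
    C-H: 4 × 423 = 1692
    H-H: 2 × 426 = 852
    Σ(broken) = 3746 kJ
  Bonds formed (products):
    C-C: 2 × 334 = 668
    C-H: 8 × 423 = 3384
    Σ(formed) = 4052 kJ
  ΔH_II = 3746 − 4052 = −306 kJ
ΔH_I − ΔH_II = +346 kJ, so reaction II has the more negative ΔH; |ΔH_I − ΔH_II| = 346 kJ.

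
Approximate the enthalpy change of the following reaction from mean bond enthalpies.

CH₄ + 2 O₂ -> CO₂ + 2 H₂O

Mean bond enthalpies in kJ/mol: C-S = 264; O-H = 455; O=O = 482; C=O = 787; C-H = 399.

Bonds broken (reactants):
  C-H: 4 × 399 = 1596
  O=O: 2 × 482 = 964
  Σ(broken) = 2560 kJ
Bonds formed (products):
  C=O: 2 × 787 = 1574
  O-H: 4 × 455 = 1820
  Σ(formed) = 3394 kJ
ΔH = Σ(broken) − Σ(formed) = 2560 − 3394 = −834 kJ

ΔH ≈ −834 kJ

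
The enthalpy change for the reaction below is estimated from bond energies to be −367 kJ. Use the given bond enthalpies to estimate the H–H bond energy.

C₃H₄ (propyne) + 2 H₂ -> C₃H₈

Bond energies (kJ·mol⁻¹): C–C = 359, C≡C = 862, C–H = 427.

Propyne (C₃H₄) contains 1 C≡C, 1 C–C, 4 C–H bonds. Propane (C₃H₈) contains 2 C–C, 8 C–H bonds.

D(H–H) ≈ 419 kJ/mol

Let D be the H–H bond energy.
Σ(broken) = 1×862 + 1×359 + 4×427 + 2×D = 2929 + 2D
Σ(formed) = 2×359 + 8×427 = 4134
ΔH = Σ(broken) − Σ(formed) = (2929 + 2D) − (4134) = −1205 + 2D
Setting this equal to −367 kJ gives 2D = 838, so D = 419 kJ/mol.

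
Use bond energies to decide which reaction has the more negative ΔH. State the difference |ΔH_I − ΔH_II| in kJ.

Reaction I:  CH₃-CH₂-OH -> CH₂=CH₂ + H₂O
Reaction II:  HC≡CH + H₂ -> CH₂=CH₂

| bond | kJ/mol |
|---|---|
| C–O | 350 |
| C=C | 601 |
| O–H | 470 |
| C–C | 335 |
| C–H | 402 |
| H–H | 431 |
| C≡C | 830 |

Reaction II, by 160 kJ

Reaction I:
  Bonds broken (reactants):
    C–C: 1 × 335 = 335
    C–H: 5 × 402 = 2010
    C–O: 1 × 350 = 350
    O–H: 1 × 470 = 470
    Σ(broken) = 3165 kJ
  Bonds formed (products):
    C–H: 4 × 402 = 1608
    C=C: 1 × 601 = 601
    O–H: 2 × 470 = 940
    Σ(formed) = 3149 kJ
  ΔH_I = 3165 − 3149 = +16 kJ
Reaction II:
  Bonds broken (reactants):
    C≡C: 1 × 830 = 830
    C–H: 2 × 402 = 804
    H–H: 1 × 431 = 431
    Σ(broken) = 2065 kJ
  Bonds formed (products):
    C–H: 4 × 402 = 1608
    C=C: 1 × 601 = 601
    Σ(formed) = 2209 kJ
  ΔH_II = 2065 − 2209 = −144 kJ
ΔH_I − ΔH_II = +160 kJ, so reaction II has the more negative ΔH; |ΔH_I − ΔH_II| = 160 kJ.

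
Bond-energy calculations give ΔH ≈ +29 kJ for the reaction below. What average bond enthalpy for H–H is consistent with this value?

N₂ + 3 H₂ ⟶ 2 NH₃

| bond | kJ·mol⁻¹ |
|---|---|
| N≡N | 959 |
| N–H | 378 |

Let D be the H–H bond energy.
Σ(broken) = 3×D + 1×959 = 959 + 3D
Σ(formed) = 6×378 = 2268
ΔH = Σ(broken) − Σ(formed) = (959 + 3D) − (2268) = −1309 + 3D
Setting this equal to +29 kJ gives 3D = 1338, so D = 446 kJ/mol.

D(H–H) ≈ 446 kJ/mol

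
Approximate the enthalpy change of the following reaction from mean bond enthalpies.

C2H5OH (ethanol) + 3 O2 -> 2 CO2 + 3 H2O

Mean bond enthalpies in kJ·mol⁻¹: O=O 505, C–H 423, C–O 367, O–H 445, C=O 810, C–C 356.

Bonds broken (reactants):
  C–C: 1 × 356 = 356
  C–H: 5 × 423 = 2115
  C–O: 1 × 367 = 367
  O–H: 1 × 445 = 445
  O=O: 3 × 505 = 1515
  Σ(broken) = 4798 kJ
Bonds formed (products):
  C=O: 4 × 810 = 3240
  O–H: 6 × 445 = 2670
  Σ(formed) = 5910 kJ
ΔH = Σ(broken) − Σ(formed) = 4798 − 5910 = −1112 kJ

ΔH ≈ −1112 kJ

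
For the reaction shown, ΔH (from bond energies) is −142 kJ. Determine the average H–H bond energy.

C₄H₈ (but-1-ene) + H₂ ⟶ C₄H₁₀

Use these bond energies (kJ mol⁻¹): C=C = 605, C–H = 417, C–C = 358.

D(H–H) ≈ 445 kJ/mol

Let D be the H–H bond energy.
Σ(broken) = 2×358 + 8×417 + 1×605 + 1×D = 4657 + D
Σ(formed) = 3×358 + 10×417 = 5244
ΔH = Σ(broken) − Σ(formed) = (4657 + D) − (5244) = −587 + D
Setting this equal to −142 kJ gives D = 445 kJ/mol.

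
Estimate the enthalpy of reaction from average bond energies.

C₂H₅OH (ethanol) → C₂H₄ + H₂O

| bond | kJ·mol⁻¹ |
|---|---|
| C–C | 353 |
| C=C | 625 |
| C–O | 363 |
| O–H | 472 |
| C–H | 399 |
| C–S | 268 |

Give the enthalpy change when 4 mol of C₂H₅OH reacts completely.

Bonds broken (reactants):
  C–C: 1 × 353 = 353
  C–H: 5 × 399 = 1995
  C–O: 1 × 363 = 363
  O–H: 1 × 472 = 472
  Σ(broken) = 3183 kJ
Bonds formed (products):
  C–H: 4 × 399 = 1596
  C=C: 1 × 625 = 625
  O–H: 2 × 472 = 944
  Σ(formed) = 3165 kJ
ΔH = Σ(broken) − Σ(formed) = 3183 − 3165 = +18 kJ
For 4× the reaction as written: 4 × (+18) = +72 kJ

ΔH = +72 kJ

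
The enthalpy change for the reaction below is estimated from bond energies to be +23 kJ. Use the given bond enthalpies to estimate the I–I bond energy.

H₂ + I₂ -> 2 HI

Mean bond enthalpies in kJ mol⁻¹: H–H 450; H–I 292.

D(I–I) ≈ 157 kJ/mol

Let D be the I–I bond energy.
Σ(broken) = 1×450 + 1×D = 450 + D
Σ(formed) = 2×292 = 584
ΔH = Σ(broken) − Σ(formed) = (450 + D) − (584) = −134 + D
Setting this equal to +23 kJ gives D = 157 kJ/mol.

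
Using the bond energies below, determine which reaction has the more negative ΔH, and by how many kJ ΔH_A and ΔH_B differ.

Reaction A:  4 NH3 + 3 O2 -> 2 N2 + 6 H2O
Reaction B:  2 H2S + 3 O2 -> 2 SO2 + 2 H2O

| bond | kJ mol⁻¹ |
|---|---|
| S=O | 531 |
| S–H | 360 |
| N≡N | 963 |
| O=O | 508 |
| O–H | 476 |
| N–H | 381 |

Reaction A:
  Bonds broken (reactants):
    N–H: 12 × 381 = 4572
    O=O: 3 × 508 = 1524
    Σ(broken) = 6096 kJ
  Bonds formed (products):
    N≡N: 2 × 963 = 1926
    O–H: 12 × 476 = 5712
    Σ(formed) = 7638 kJ
  ΔH_A = 6096 − 7638 = −1542 kJ
Reaction B:
  Bonds broken (reactants):
    O=O: 3 × 508 = 1524
    S–H: 4 × 360 = 1440
    Σ(broken) = 2964 kJ
  Bonds formed (products):
    O–H: 4 × 476 = 1904
    S=O: 4 × 531 = 2124
    Σ(formed) = 4028 kJ
  ΔH_B = 2964 − 4028 = −1064 kJ
ΔH_A − ΔH_B = −478 kJ, so reaction A has the more negative ΔH; |ΔH_A − ΔH_B| = 478 kJ.

Reaction A, by 478 kJ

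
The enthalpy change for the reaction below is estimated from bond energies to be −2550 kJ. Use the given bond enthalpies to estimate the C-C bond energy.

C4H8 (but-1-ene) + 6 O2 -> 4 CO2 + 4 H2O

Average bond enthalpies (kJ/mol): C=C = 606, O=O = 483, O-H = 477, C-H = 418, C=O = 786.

D(C-C) ≈ 353 kJ/mol

Let D be the C-C bond energy.
Σ(broken) = 2×D + 8×418 + 1×606 + 6×483 = 6848 + 2D
Σ(formed) = 8×786 + 8×477 = 10104
ΔH = Σ(broken) − Σ(formed) = (6848 + 2D) − (10104) = −3256 + 2D
Setting this equal to −2550 kJ gives 2D = 706, so D = 353 kJ/mol.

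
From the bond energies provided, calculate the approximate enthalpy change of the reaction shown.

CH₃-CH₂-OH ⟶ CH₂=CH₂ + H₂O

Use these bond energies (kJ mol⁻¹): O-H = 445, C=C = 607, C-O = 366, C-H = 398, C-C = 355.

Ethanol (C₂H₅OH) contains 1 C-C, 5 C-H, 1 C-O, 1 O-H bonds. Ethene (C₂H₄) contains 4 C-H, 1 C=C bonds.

Bonds broken (reactants):
  C-C: 1 × 355 = 355
  C-H: 5 × 398 = 1990
  C-O: 1 × 366 = 366
  O-H: 1 × 445 = 445
  Σ(broken) = 3156 kJ
Bonds formed (products):
  C-H: 4 × 398 = 1592
  C=C: 1 × 607 = 607
  O-H: 2 × 445 = 890
  Σ(formed) = 3089 kJ
ΔH = Σ(broken) − Σ(formed) = 3156 − 3089 = +67 kJ

ΔH ≈ +67 kJ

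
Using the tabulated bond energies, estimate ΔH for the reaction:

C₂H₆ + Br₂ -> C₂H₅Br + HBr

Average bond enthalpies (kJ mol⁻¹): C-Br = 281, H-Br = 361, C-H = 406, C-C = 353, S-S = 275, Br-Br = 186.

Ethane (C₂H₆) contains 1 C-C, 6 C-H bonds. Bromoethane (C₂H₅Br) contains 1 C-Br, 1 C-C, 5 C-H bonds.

Bonds broken (reactants):
  Br-Br: 1 × 186 = 186
  C-C: 1 × 353 = 353
  C-H: 6 × 406 = 2436
  Σ(broken) = 2975 kJ
Bonds formed (products):
  C-Br: 1 × 281 = 281
  C-C: 1 × 353 = 353
  C-H: 5 × 406 = 2030
  H-Br: 1 × 361 = 361
  Σ(formed) = 3025 kJ
ΔH = Σ(broken) − Σ(formed) = 2975 − 3025 = −50 kJ

ΔH ≈ −50 kJ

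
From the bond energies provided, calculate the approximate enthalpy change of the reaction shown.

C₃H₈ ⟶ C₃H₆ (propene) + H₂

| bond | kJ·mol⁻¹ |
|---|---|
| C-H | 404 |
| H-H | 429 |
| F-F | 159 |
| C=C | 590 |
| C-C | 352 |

ΔH ≈ +141 kJ

Bonds broken (reactants):
  C-C: 2 × 352 = 704
  C-H: 8 × 404 = 3232
  Σ(broken) = 3936 kJ
Bonds formed (products):
  C-C: 1 × 352 = 352
  C-H: 6 × 404 = 2424
  C=C: 1 × 590 = 590
  H-H: 1 × 429 = 429
  Σ(formed) = 3795 kJ
ΔH = Σ(broken) − Σ(formed) = 3936 − 3795 = +141 kJ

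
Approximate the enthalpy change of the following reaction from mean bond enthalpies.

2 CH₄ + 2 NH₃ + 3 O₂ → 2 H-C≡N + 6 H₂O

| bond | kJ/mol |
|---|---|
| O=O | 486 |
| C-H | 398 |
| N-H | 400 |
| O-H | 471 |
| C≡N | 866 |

Bonds broken (reactants):
  C-H: 8 × 398 = 3184
  N-H: 6 × 400 = 2400
  O=O: 3 × 486 = 1458
  Σ(broken) = 7042 kJ
Bonds formed (products):
  C≡N: 2 × 866 = 1732
  C-H: 2 × 398 = 796
  O-H: 12 × 471 = 5652
  Σ(formed) = 8180 kJ
ΔH = Σ(broken) − Σ(formed) = 7042 − 8180 = −1138 kJ

ΔH ≈ −1138 kJ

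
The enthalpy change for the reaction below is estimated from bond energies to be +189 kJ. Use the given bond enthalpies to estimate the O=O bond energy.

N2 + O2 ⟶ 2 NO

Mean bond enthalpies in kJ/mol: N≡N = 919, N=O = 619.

Let D be the O=O bond energy.
Σ(broken) = 1×919 + 1×D = 919 + D
Σ(formed) = 2×619 = 1238
ΔH = Σ(broken) − Σ(formed) = (919 + D) − (1238) = −319 + D
Setting this equal to +189 kJ gives D = 508 kJ/mol.

D(O=O) ≈ 508 kJ/mol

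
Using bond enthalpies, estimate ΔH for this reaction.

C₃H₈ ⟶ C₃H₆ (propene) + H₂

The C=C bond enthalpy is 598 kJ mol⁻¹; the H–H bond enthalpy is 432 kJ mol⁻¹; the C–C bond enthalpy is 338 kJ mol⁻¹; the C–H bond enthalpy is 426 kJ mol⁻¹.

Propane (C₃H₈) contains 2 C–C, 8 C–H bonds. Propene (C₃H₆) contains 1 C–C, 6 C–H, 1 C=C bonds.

Bonds broken (reactants):
  C–C: 2 × 338 = 676
  C–H: 8 × 426 = 3408
  Σ(broken) = 4084 kJ
Bonds formed (products):
  C–C: 1 × 338 = 338
  C–H: 6 × 426 = 2556
  C=C: 1 × 598 = 598
  H–H: 1 × 432 = 432
  Σ(formed) = 3924 kJ
ΔH = Σ(broken) − Σ(formed) = 4084 − 3924 = +160 kJ

ΔH ≈ +160 kJ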